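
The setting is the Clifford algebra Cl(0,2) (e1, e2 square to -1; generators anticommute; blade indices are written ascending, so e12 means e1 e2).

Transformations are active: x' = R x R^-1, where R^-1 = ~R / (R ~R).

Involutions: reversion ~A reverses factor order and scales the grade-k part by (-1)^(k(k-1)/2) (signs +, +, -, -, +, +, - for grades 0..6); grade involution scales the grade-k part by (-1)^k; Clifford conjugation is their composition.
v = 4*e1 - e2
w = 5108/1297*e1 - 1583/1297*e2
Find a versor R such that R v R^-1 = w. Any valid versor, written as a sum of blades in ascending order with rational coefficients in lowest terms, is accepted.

Here q(v) = q(w) = -17; the classical choice R = v + w = 10296/1297*e1 - 2880/1297*e2 then realises v -> w under the sandwich.
Answer: 10296/1297*e1 - 2880/1297*e2


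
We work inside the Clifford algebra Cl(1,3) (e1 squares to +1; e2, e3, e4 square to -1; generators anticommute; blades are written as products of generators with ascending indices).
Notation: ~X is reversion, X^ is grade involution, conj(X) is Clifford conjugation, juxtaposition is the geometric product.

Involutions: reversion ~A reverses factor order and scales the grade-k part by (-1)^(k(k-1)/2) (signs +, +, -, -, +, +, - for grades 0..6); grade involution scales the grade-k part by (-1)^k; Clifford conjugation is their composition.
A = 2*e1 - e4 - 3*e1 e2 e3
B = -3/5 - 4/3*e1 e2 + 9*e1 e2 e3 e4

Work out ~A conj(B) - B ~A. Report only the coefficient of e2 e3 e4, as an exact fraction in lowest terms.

first term: -6/5*e1 + 8/3*e2 + 4*e3 - 132/5*e4 - 54/5*e1 e2 e3 - 4/3*e1 e2 e4 + 18*e2 e3 e4
second term: -6/5*e1 + 8/3*e2 - 4*e3 + 138/5*e4 + 36/5*e1 e2 e3 + 4/3*e1 e2 e4 - 18*e2 e3 e4
Answer: 36


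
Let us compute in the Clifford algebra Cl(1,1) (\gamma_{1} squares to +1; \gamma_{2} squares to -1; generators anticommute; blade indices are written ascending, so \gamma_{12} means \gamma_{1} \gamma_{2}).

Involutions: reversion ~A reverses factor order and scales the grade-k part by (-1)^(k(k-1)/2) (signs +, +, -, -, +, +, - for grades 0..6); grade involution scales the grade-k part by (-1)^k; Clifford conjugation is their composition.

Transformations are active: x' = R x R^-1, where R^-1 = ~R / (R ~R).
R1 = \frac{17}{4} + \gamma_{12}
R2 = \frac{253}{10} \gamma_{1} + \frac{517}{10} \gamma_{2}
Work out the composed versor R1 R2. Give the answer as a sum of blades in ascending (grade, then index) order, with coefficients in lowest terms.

Distribute over the terms of R1 (each basis-blade product reordered to ascending indices, repeated generators contracted through their squares):
(\frac{17}{4}) R2 = \frac{4301}{40} \gamma_{1} + \frac{8789}{40} \gamma_{2}
(\gamma_{12}) R2 = -\frac{517}{10} \gamma_{1} - \frac{253}{10} \gamma_{2}
Summing the partial products and collecting blades:
Answer: \frac{2233}{40} \gamma_{1} + \frac{7777}{40} \gamma_{2}


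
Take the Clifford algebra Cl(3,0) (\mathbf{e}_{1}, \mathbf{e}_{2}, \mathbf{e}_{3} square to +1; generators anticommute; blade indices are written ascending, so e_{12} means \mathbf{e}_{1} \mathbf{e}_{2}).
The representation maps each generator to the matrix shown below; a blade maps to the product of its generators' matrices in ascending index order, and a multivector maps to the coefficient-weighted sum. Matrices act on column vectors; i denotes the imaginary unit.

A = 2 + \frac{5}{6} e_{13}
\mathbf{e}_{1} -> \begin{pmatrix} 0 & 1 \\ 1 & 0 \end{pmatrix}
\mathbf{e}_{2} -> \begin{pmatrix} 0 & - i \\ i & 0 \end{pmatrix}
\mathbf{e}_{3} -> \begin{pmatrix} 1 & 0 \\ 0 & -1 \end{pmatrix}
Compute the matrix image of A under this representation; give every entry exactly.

Bivector images (products of the table entries): rho(e_{13}) = rho(\mathbf{e}_{1})rho(\mathbf{e}_{3}) = \begin{pmatrix} 0 & -1 \\ 1 & 0 \end{pmatrix}.
M = (2)*1 + (\frac{5}{6})*rho(e_{13}), summed entrywise (1 is the identity matrix):
Answer: \begin{pmatrix} 2 & - \frac{5}{6} \\ \frac{5}{6} & 2 \end{pmatrix}


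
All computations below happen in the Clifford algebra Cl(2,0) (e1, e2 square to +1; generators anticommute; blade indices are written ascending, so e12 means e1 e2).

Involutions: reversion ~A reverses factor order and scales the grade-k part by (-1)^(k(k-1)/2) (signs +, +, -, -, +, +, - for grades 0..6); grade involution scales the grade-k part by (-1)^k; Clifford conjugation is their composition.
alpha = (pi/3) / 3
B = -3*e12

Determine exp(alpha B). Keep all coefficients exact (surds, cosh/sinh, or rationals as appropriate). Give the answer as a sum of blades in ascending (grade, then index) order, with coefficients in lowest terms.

B^2 = (-3)^2*(e12)^2 = 9*(-1) = -9 (a basis 2-blade squares to minus the product of its generators' squares).
B^2 = -9 — since the square is negative, the closed form is circular: l = 3, alpha*l = pi/3, so exp(alpha B) = cos(pi/3) + (sin(pi/3)/3)*B = 1/2 + (sqrt(3)/6)*B.
Answer: 1/2 - sqrt(3)/2*e12


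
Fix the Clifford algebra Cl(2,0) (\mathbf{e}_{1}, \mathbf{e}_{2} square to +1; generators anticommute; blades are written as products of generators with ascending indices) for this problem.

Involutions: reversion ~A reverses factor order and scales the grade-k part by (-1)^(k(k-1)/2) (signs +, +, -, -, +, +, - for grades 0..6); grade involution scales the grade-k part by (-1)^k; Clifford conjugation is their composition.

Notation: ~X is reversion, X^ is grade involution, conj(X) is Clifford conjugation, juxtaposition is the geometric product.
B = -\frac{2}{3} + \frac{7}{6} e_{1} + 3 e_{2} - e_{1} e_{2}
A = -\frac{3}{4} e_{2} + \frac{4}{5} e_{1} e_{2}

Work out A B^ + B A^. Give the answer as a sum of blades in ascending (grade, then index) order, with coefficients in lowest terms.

first term: \frac{61}{20} - \frac{63}{20} e_{1} + \frac{43}{30} e_{2} - \frac{169}{120} e_{1} e_{2}
second term: \frac{61}{20} - \frac{63}{20} e_{1} + \frac{13}{30} e_{2} + \frac{41}{120} e_{1} e_{2}
Answer: \frac{61}{10} - \frac{63}{10} e_{1} + \frac{28}{15} e_{2} - \frac{16}{15} e_{1} e_{2}


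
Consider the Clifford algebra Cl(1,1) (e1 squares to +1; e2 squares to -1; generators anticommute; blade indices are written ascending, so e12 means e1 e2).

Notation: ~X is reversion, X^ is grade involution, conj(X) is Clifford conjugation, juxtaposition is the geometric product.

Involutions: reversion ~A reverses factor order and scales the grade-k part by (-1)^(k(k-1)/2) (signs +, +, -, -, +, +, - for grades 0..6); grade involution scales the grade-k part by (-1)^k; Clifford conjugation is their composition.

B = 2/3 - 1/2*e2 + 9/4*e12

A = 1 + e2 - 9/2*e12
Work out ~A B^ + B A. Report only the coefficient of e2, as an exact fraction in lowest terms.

first term: 247/24 + 7/6*e2 + 21/4*e12
second term: -215/24 + 1/6*e2 - 3/4*e12
Answer: 4/3


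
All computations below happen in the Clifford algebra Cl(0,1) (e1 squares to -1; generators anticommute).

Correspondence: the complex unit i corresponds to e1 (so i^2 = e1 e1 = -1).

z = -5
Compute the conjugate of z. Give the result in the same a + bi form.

In blades: z = -5.
Conjugation here is Clifford conjugation: the scalar is fixed and the grade-1 and grade-2 blades all flip sign, giving -5; translating back:
Answer: -5


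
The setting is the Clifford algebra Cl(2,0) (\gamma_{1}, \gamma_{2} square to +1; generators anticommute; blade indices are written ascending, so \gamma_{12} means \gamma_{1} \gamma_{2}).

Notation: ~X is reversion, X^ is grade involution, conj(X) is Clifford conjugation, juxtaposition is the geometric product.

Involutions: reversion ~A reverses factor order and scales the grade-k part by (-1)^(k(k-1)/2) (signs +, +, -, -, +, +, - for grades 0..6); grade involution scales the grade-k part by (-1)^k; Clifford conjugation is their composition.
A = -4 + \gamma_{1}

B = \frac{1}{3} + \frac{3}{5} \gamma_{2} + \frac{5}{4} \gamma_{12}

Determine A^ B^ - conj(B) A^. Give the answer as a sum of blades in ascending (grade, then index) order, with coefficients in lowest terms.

first term: -\frac{4}{3} - \frac{1}{3} \gamma_{1} + \frac{23}{20} \gamma_{2} - \frac{22}{5} \gamma_{12}
second term: -\frac{4}{3} - \frac{1}{3} \gamma_{1} + \frac{23}{20} \gamma_{2} + \frac{22}{5} \gamma_{12}
Answer: -\frac{44}{5} \gamma_{12}


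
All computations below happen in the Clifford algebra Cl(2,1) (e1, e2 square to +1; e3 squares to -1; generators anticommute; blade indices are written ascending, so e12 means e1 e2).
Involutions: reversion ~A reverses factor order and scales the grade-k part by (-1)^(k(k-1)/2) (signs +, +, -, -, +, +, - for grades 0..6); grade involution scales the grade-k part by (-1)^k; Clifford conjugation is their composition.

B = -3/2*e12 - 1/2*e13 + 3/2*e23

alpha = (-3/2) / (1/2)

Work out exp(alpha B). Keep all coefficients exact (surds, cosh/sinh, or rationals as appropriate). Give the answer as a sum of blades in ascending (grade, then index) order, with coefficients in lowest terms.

B^2 term by term: the squares give (-3/2)^2*(e12)^2 + (-1/2)^2*(e13)^2 + (3/2)^2*(e23)^2 = 9/4*(-1) + 1/4*(+1) + 9/4*(+1) = 1/4 (each basis 2-blade squares to minus the product of its generators' squares); cross terms between blades sharing an index anticommute and cancel. So B^2 = 1/4.
B^2 = 1/4 — since the square is positive, the closed form is hyperbolic: l = 1/2, alpha*l = -3/2, so exp(alpha B) = cosh(-3/2) + (sinh(-3/2)/(1/2))*B = cosh(3/2) + (-2*sinh(3/2))*B.
Answer: cosh(3/2) + 3*sinh(3/2)*e12 + sinh(3/2)*e13 - 3*sinh(3/2)*e23


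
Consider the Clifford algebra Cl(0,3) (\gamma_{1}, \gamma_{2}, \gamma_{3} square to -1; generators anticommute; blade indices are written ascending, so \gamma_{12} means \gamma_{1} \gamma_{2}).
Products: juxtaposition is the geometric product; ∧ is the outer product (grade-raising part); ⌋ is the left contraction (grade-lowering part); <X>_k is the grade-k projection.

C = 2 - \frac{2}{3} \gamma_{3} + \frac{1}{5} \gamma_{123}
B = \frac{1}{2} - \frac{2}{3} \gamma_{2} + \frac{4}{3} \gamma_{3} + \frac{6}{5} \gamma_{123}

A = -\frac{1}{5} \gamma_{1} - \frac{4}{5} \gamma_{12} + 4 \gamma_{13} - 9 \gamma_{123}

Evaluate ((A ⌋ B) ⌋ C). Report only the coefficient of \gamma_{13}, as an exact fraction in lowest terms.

step 1: -\frac{54}{5} + \frac{24}{5} \gamma_{2} + \frac{24}{25} \gamma_{3} + \frac{6}{25} \gamma_{23}
step 2: -\frac{524}{25} - \frac{6}{125} \gamma_{1} + \frac{36}{5} \gamma_{3} - \frac{24}{125} \gamma_{12} + \frac{24}{25} \gamma_{13} - \frac{54}{25} \gamma_{123}
Answer: \frac{24}{25}


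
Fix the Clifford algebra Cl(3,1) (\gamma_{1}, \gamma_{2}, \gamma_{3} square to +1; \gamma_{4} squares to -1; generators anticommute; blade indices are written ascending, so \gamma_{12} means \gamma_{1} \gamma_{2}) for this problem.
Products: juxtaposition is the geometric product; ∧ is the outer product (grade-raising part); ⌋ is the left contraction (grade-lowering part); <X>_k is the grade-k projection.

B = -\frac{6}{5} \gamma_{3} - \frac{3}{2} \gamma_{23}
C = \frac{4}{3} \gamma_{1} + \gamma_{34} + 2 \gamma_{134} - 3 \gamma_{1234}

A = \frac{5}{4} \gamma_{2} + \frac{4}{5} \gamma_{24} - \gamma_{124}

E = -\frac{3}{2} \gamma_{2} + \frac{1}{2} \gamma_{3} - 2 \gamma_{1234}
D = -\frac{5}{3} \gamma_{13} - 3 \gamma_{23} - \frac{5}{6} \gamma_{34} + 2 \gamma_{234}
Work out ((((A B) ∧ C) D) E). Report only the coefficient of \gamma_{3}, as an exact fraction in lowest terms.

step 1: -\frac{15}{8} \gamma_{3} - \frac{3}{2} \gamma_{23} - \frac{6}{5} \gamma_{34} + \frac{3}{2} \gamma_{134} + \frac{24}{25} \gamma_{234} - \frac{6}{5} \gamma_{1234}
step 2: \frac{5}{2} \gamma_{13} - 2 \gamma_{123} - \frac{8}{5} \gamma_{134} - \frac{32}{25} \gamma_{1234}
step 3: \frac{25}{6} - \frac{542}{75} \gamma_{1} + \frac{10}{3} \gamma_{2} - \frac{8}{3} \gamma_{4} + \frac{161}{30} \gamma_{12} - \frac{577}{300} \gamma_{14} + \frac{32}{15} \gamma_{24} - \frac{122}{15} \gamma_{124}
step 4: -5 - \frac{161}{20} \gamma_{1} - \frac{25}{4} \gamma_{2} - \frac{851}{60} \gamma_{3} + \frac{16}{5} \gamma_{4} + \frac{271}{25} \gamma_{12} + \frac{49}{75} \gamma_{13} - \frac{61}{5} \gamma_{14} + \frac{827}{150} \gamma_{23} - 4 \gamma_{24} + \frac{181}{15} \gamma_{34} + \frac{481}{60} \gamma_{123} - \frac{577}{200} \gamma_{124} + \frac{4577}{600} \gamma_{134} + \frac{1004}{75} \gamma_{234} - \frac{64}{15} \gamma_{1234}
Answer: -\frac{851}{60}


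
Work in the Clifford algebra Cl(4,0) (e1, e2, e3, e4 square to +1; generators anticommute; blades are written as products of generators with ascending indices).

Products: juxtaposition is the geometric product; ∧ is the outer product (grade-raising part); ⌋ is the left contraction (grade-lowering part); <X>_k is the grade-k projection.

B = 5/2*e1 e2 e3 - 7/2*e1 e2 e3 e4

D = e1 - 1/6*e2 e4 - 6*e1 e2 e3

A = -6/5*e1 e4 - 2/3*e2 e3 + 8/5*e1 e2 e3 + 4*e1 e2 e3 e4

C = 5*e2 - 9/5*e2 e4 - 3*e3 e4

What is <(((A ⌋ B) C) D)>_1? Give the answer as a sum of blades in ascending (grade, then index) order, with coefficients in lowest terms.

step 1: -18 + 5/3*e1 + 28/5*e4 - 7/3*e1 e4 - 21/5*e2 e3
step 2: -1998/25*e2 + 189/5*e3 + 62/15*e1 e2 - 7*e1 e3 + 17*e2 e4 + 1161/25*e3 e4 + 26/3*e1 e2 e4 - 5*e1 e3 e4
step 3: 17/6 + 13/9*e1 + 568/15*e2 + 159/5*e3 + 333/25*e4 - 3672/25*e1 e2 - 12933/25*e1 e3 - 31/45*e1 e4 - 387/50*e2 e3 - 64/3*e2 e4 - 57*e3 e4 + 5/6*e1 e2 e3 + 7391/25*e1 e2 e4 - 1389/25*e1 e3 e4 + 63/10*e2 e3 e4 - 7/6*e1 e2 e3 e4
step 4: 13/9*e1 + 568/15*e2 + 159/5*e3 + 333/25*e4
Answer: 13/9*e1 + 568/15*e2 + 159/5*e3 + 333/25*e4


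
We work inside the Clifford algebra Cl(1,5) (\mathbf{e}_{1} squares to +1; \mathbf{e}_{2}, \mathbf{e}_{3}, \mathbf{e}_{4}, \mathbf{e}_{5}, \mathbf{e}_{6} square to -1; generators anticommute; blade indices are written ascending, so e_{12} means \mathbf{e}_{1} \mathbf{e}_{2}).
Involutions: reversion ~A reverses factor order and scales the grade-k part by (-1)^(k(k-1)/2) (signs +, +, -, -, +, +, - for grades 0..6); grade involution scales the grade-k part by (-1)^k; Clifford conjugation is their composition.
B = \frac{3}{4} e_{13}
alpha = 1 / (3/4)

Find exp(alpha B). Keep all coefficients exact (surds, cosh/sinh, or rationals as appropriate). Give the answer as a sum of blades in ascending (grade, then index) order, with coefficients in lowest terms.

B^2 = (\frac{3}{4})^2*(e_{13})^2 = \frac{9}{16}*(+1) = \frac{9}{16} (a basis 2-blade squares to minus the product of its generators' squares).
B^2 = \frac{9}{16} — the positive square puts this in the hyperbolic regime; l = \frac{3}{4}, alpha*l = 1, so exp(alpha B) = cosh(1) + (sinh(1)/(\frac{3}{4}))*B = \cosh{\left(1 \right)} + (\frac{4 \sinh{\left(1 \right)}}{3})*B.
Answer: \cosh{\left(1 \right)} + \sinh{\left(1 \right)} e_{13}


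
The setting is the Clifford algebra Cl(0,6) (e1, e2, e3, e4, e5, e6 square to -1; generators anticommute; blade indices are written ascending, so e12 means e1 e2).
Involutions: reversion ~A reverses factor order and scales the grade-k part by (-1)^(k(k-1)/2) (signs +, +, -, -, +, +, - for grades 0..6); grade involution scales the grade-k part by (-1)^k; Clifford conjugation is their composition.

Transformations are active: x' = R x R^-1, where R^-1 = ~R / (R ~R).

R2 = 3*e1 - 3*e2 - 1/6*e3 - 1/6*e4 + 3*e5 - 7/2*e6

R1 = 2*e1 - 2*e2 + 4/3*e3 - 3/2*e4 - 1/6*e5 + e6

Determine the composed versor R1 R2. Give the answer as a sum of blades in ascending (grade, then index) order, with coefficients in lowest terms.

Distribute over the terms of R1 (each basis-blade product reordered to ascending indices, repeated generators contracted through their squares):
(2*e1) R2 = -6 - 6*e12 - 1/3*e13 - 1/3*e14 + 6*e15 - 7*e16
(-2*e2) R2 = -6 + 6*e12 + 1/3*e23 + 1/3*e24 - 6*e25 + 7*e26
(4/3*e3) R2 = 2/9 - 4*e13 + 4*e23 - 2/9*e34 + 4*e35 - 14/3*e36
(-3/2*e4) R2 = -1/4 + 9/2*e14 - 9/2*e24 - 1/4*e34 - 9/2*e45 + 21/4*e46
(-1/6*e5) R2 = 1/2 + 1/2*e15 - 1/2*e25 - 1/36*e35 - 1/36*e45 + 7/12*e56
(e6) R2 = 7/2 - 3*e16 + 3*e26 + 1/6*e36 + 1/6*e46 - 3*e56
Summing the partial products and collecting blades:
Answer: -289/36 - 13/3*e13 + 25/6*e14 + 13/2*e15 - 10*e16 + 13/3*e23 - 25/6*e24 - 13/2*e25 + 10*e26 - 17/36*e34 + 143/36*e35 - 9/2*e36 - 163/36*e45 + 65/12*e46 - 29/12*e56


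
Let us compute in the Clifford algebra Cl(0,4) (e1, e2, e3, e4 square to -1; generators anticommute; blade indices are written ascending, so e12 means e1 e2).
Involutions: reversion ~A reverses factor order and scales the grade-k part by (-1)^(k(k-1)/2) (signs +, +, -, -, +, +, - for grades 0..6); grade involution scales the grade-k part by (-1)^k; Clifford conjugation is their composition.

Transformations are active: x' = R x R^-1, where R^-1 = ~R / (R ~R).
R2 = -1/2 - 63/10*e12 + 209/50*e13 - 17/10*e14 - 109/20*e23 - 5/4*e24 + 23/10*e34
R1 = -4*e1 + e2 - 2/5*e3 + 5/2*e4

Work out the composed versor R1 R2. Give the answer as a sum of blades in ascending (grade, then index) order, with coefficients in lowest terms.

Distribute over the terms of R1 (each basis-blade product reordered to ascending indices, repeated generators contracted through their squares):
(-4*e1) R2 = 2*e1 - 126/5*e2 + 418/25*e3 - 34/5*e4 + 109/5*e123 + 5*e124 - 46/5*e134
(e2) R2 = -63/10*e1 - 1/2*e2 + 109/20*e3 + 5/4*e4 - 209/50*e123 + 17/10*e124 + 23/10*e234
(-2/5*e3) R2 = -209/125*e1 + 109/50*e2 + 1/5*e3 + 23/25*e4 + 63/25*e123 - 17/25*e134 - 1/2*e234
(5/2*e4) R2 = -17/4*e1 - 25/8*e2 + 23/4*e3 - 5/4*e4 - 63/4*e124 + 209/20*e134 - 109/8*e234
Summing the partial products and collecting blades:
Answer: -5111/500*e1 - 5329/200*e2 + 703/25*e3 - 147/25*e4 + 1007/50*e123 - 181/20*e124 + 57/100*e134 - 473/40*e234


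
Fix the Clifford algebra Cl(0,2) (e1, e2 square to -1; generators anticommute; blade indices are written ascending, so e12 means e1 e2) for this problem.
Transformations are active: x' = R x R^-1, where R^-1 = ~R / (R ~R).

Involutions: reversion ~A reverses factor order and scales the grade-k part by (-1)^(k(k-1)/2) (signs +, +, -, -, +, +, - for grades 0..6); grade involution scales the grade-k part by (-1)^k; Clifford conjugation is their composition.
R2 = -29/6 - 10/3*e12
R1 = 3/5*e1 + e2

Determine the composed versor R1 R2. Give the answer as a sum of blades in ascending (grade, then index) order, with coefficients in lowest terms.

Distribute over the terms of R1 (each basis-blade product reordered to ascending indices, repeated generators contracted through their squares):
(3/5*e1) R2 = -29/10*e1 + 2*e2
(e2) R2 = -10/3*e1 - 29/6*e2
Summing the partial products and collecting blades:
Answer: -187/30*e1 - 17/6*e2


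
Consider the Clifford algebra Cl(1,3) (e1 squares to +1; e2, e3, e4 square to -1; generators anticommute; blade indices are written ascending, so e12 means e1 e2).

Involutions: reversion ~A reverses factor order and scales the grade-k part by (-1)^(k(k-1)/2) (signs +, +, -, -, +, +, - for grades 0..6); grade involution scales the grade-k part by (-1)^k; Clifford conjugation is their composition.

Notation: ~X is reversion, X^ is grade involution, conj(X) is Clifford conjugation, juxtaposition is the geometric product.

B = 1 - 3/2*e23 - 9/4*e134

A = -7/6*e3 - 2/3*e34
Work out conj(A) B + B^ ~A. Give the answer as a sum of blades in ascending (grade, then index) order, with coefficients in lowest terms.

first term: 3/2*e1 - 7/4*e2 + 7/6*e3 - 21/8*e14 - e24 + 2/3*e34
second term: -3/2*e1 - 7/4*e2 - 7/6*e3 - 21/8*e14 + e24 + 2/3*e34
Answer: -7/2*e2 - 21/4*e14 + 4/3*e34


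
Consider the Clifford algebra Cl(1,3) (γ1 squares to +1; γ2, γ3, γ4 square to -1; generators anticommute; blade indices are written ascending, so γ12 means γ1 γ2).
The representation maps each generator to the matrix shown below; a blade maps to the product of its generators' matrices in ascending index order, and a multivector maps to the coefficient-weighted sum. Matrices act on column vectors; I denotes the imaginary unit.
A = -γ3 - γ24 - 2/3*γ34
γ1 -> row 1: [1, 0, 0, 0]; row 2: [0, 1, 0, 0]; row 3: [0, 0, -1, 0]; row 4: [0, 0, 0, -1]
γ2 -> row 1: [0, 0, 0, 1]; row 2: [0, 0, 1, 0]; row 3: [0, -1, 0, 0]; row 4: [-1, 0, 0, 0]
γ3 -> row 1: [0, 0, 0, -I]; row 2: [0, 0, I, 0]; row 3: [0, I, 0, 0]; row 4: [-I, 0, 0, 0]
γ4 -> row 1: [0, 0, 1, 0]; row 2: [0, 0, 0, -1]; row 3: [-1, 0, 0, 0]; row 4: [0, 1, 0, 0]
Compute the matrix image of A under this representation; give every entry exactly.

Bivector images (products of the table entries): rho(γ24) = rho(γ2)rho(γ4) = row 1: [0, 1, 0, 0]; row 2: [-1, 0, 0, 0]; row 3: [0, 0, 0, 1]; row 4: [0, 0, -1, 0]; rho(γ34) = rho(γ3)rho(γ4) = row 1: [0, -I, 0, 0]; row 2: [-I, 0, 0, 0]; row 3: [0, 0, 0, -I]; row 4: [0, 0, -I, 0].
M = (-1)*rho(γ3) + (-1)*rho(γ24) + (-2/3)*rho(γ34), summed entrywise:
Answer: row 1: [0, -1 + 2*I/3, 0, I]; row 2: [1 + 2*I/3, 0, -I, 0]; row 3: [0, -I, 0, -1 + 2*I/3]; row 4: [I, 0, 1 + 2*I/3, 0]


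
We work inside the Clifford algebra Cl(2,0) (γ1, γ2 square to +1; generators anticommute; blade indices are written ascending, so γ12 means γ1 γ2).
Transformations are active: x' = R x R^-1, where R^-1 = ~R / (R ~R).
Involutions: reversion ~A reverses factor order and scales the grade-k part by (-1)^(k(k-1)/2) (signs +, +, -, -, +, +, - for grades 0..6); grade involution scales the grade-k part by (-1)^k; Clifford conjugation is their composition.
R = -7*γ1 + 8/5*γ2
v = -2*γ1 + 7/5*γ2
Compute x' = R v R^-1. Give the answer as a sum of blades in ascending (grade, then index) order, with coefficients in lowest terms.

~R = -7*γ1 + 8/5*γ2, and R ~R = 1289/25, so R^-1 = ~R / (1289/25).
R v = 406/25 - 33/5*γ12
Answer: -3106/1289*γ1 - 2527/6445*γ2


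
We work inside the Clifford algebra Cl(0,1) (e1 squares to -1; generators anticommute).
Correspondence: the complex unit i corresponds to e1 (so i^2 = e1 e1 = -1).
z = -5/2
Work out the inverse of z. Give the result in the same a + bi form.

In blades: z = -5/2.
With qbar = -5/2 (scalar fixed, mapped units negated), z qbar = 25/4 (the sum of squared coefficients), so z^-1 = qbar / (25/4) = -2/5; translating back:
Answer: -2/5


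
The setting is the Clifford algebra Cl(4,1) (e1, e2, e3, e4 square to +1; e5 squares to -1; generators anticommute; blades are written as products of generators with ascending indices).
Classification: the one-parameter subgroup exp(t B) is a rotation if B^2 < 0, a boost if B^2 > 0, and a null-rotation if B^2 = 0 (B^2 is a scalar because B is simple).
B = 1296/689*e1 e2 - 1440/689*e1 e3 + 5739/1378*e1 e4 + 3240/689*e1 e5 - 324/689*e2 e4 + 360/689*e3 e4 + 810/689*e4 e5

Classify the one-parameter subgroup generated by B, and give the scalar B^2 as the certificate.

B^2 term by term: the squares give (1296/689)^2*(e1 e2)^2 + (-1440/689)^2*(e1 e3)^2 + (5739/1378)^2*(e1 e4)^2 + (3240/689)^2*(e1 e5)^2 + (-324/689)^2*(e2 e4)^2 + (360/689)^2*(e3 e4)^2 + (810/689)^2*(e4 e5)^2 = 1679616/474721*(-1) + 2073600/474721*(-1) + 32936121/1898884*(-1) + 10497600/474721*(+1) + 104976/474721*(-1) + 129600/474721*(-1) + 656100/474721*(+1) = -9/4 (each basis 2-blade squares to minus the product of its generators' squares); cross terms between blades sharing an index anticommute and cancel; the commuting (index-disjoint) pairs give grade-4 terms 2*c*c'*(blade product), which cancel blade by blade — e1 e2 e3 e4: 933120/474721 - 933120/474721 = 0; e1 e2 e4 e5: 2099520/474721 - 2099520/474721 = 0; e1 e3 e4 e5: -2332800/474721 + 2332800/474721 = 0 — confirming B is simple. So B^2 = -9/4.
Answer: rotation, certificate B^2 = -9/4. The invariant at work: B^2 = -9/4 is unchanged by conjugation, hence its sign classifies the subgroup whatever basis B is written in.


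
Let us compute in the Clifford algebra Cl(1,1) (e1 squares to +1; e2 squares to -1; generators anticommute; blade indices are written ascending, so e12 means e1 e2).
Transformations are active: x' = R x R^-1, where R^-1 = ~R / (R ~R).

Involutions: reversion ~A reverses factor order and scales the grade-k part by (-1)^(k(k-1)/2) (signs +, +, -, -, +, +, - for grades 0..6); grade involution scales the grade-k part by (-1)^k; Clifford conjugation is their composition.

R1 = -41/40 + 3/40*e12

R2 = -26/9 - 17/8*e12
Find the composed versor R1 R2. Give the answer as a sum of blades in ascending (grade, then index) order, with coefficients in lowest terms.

Distribute over the terms of R1 (each basis-blade product reordered to ascending indices, repeated generators contracted through their squares):
(-41/40) R2 = 533/180 + 697/320*e12
(3/40*e12) R2 = -51/320 - 13/60*e12
Summing the partial products and collecting blades:
Answer: 8069/2880 + 1883/960*e12


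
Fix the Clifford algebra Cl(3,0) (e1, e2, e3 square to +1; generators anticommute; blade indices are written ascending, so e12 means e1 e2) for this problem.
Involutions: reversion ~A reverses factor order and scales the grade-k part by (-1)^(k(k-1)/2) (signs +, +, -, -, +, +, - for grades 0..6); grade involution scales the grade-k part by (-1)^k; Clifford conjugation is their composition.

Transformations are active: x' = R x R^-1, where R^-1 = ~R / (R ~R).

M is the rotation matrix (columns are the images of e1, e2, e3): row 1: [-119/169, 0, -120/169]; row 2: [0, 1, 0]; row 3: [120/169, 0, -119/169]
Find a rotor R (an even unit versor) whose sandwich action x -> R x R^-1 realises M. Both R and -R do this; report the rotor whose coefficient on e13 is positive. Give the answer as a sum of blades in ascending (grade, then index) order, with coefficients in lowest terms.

Method: write R = a + b12*e12 + b13*e13 + b23*e23 with a^2 + b12^2 + b13^2 + b23^2 = 1 (so R^-1 = ~R). Expanding the columns R e_j ~R gives tr M = 4a^2 - 1 and, from the antisymmetric part, M21 - M12 = -4a*b12, M13 - M31 = 4a*b13, M32 - M23 = -4a*b23.
Here tr M = -69/169, so a^2 = (1 + tr M)/4 = 25/169 and a = ±5/13. Taking a = 5/13: M21 - M12 = 0, M13 - M31 = -240/169, M32 - M23 = 0, giving b12 = 0, b13 = -12/13, b23 = 0, i.e. R = 5/13 - 12/13*e13.
Its e13 coefficient is negative, so report the other preimage -R.
Answer: -5/13 + 12/13*e13. Recall the cover is two-to-one: with M of trace -69/169, both preimages act alike, and the stated e13 sign chooses the sheet.


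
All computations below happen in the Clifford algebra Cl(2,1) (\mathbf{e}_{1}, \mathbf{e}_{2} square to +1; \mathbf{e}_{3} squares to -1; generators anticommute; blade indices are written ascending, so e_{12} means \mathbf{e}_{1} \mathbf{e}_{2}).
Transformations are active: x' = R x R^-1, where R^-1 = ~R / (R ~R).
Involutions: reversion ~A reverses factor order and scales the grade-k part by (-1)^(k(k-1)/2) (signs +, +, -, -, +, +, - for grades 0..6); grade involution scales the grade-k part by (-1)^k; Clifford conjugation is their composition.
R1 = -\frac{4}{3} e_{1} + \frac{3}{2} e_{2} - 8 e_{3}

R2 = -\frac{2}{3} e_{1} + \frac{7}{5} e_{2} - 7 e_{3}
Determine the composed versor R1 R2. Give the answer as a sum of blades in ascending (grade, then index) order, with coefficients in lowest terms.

Distribute over the terms of R1 (each basis-blade product reordered to ascending indices, repeated generators contracted through their squares):
(-\frac{4}{3} e_{1}) R2 = \frac{8}{9} - \frac{28}{15} e_{12} + \frac{28}{3} e_{13}
(\frac{3}{2} e_{2}) R2 = \frac{21}{10} + e_{12} - \frac{21}{2} e_{23}
(-8 e_{3}) R2 = -56 - \frac{16}{3} e_{13} + \frac{56}{5} e_{23}
Summing the partial products and collecting blades:
Answer: -\frac{4771}{90} - \frac{13}{15} e_{12} + 4 e_{13} + \frac{7}{10} e_{23}


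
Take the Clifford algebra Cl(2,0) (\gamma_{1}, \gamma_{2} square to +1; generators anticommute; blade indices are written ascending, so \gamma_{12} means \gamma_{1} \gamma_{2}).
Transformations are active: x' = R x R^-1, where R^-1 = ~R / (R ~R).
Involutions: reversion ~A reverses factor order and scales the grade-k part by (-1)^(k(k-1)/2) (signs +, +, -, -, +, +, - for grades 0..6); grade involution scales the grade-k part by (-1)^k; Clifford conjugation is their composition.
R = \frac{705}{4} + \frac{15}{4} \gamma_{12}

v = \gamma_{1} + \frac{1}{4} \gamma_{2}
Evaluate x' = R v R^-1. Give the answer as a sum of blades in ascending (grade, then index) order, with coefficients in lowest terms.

~R = \frac{705}{4} - \frac{15}{4} \gamma_{12}, and R ~R = \frac{248625}{8}, so R^-1 = ~R / (\frac{248625}{8}).
R v = \frac{2835}{16} \gamma_{1} + \frac{645}{16} \gamma_{2}
Answer: \frac{4463}{4420} \gamma_{1} + \frac{229}{1105} \gamma_{2}


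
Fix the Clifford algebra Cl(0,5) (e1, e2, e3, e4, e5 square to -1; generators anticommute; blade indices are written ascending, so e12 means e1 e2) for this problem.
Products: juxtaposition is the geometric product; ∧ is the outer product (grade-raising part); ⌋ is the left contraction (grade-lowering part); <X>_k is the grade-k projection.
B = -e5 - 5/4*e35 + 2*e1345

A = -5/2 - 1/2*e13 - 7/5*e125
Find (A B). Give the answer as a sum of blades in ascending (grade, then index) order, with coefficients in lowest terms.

step 1: 5/2*e5 - 7/5*e12 - 5/8*e15 + 25/8*e35 + e45 + 7/4*e123 + 1/2*e135 - 14/5*e234 - 5*e1345
Answer: 5/2*e5 - 7/5*e12 - 5/8*e15 + 25/8*e35 + e45 + 7/4*e123 + 1/2*e135 - 14/5*e234 - 5*e1345


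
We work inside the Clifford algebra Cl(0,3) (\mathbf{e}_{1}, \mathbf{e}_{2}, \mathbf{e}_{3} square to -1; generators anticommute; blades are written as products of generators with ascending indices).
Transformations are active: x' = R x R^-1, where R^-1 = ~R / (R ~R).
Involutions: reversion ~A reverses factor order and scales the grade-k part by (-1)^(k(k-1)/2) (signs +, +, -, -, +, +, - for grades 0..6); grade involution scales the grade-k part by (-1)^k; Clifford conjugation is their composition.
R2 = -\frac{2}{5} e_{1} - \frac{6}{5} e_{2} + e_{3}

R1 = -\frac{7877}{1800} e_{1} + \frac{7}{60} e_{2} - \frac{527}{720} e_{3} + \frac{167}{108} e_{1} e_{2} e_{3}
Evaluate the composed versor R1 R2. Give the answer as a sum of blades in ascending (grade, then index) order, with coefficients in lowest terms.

Distribute over the terms of R2 (each basis-blade product reordered to ascending indices, repeated generators contracted through their squares):
R1 (-\frac{2}{5} e_{1}) = -\frac{7877}{4500} + \frac{7}{150} e_{1} e_{2} - \frac{527}{1800} e_{1} e_{3} + \frac{167}{270} e_{2} e_{3}
R1 (-\frac{6}{5} e_{2}) = \frac{7}{50} + \frac{7877}{1500} e_{1} e_{2} - \frac{167}{90} e_{1} e_{3} - \frac{527}{600} e_{2} e_{3}
R1 (e_{3}) = \frac{527}{720} - \frac{167}{108} e_{1} e_{2} - \frac{7877}{1800} e_{1} e_{3} + \frac{7}{60} e_{2} e_{3}
Summing the partial products and collecting blades:
Answer: -\frac{1757}{2000} + \frac{12662}{3375} e_{1} e_{2} - \frac{1468}{225} e_{1} e_{3} - \frac{773}{5400} e_{2} e_{3}


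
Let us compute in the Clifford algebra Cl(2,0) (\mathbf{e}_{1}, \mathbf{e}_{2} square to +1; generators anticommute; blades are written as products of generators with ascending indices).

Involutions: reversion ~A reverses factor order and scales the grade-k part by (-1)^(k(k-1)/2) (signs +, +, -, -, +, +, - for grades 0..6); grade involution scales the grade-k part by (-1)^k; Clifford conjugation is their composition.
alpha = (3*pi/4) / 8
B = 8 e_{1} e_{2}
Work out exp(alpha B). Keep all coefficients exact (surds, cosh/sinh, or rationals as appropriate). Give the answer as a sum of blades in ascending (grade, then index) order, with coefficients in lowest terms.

B^2 = (8)^2*(e_{1} e_{2})^2 = 64*(-1) = -64 (a basis 2-blade squares to minus the product of its generators' squares).
B^2 = -64 — a negative square means the series sums to a rotation: l = 8, alpha*l = \frac{3 \pi}{4}, so exp(alpha B) = cos(\frac{3 \pi}{4}) + (sin(\frac{3 \pi}{4})/8)*B = - \frac{\sqrt{2}}{2} + (\frac{\sqrt{2}}{16})*B.
Answer: - \frac{\sqrt{2}}{2} + \frac{\sqrt{2}}{2} e_{1} e_{2}


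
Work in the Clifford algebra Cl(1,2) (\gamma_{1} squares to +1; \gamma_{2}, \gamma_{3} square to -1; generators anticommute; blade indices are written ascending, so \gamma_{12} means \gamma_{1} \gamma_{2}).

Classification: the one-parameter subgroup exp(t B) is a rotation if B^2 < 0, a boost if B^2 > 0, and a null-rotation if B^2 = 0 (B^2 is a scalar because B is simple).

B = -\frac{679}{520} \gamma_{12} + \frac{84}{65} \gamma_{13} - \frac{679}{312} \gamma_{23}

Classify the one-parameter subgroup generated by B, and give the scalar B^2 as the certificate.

B^2 term by term: the squares give (-\frac{679}{520})^2*(\gamma_{12})^2 + (\frac{84}{65})^2*(\gamma_{13})^2 + (-\frac{679}{312})^2*(\gamma_{23})^2 = \frac{461041}{270400}*(+1) + \frac{7056}{4225}*(+1) + \frac{461041}{97344}*(-1) = -\frac{49}{36} (each basis 2-blade squares to minus the product of its generators' squares); cross terms between blades sharing an index anticommute and cancel. So B^2 = -\frac{49}{36}.
Answer: rotation, certificate B^2 = -\frac{49}{36}. Certificate logic: -\frac{49}{36} is a conjugation-invariant scalar, so its sign fixes rotation versus boost versus null-rotation outright.


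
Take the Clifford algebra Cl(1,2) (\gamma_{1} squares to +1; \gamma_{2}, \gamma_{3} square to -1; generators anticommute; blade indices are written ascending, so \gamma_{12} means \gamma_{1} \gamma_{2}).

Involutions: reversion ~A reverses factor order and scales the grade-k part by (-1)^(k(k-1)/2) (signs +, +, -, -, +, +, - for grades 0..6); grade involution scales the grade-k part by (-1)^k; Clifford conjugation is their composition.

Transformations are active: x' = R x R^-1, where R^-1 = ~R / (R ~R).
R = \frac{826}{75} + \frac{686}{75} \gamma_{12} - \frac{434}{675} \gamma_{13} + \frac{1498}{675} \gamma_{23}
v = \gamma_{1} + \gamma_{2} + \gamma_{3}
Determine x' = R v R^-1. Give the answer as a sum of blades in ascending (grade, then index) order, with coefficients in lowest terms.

~R = \frac{826}{75} - \frac{686}{75} \gamma_{12} + \frac{434}{675} \gamma_{13} - \frac{1498}{675} \gamma_{23}, and R ~R = \frac{6400576}{151875}, so R^-1 = ~R / (\frac{6400576}{151875}).
R v = \frac{1694}{675} \gamma_{1} - \frac{238}{675} \gamma_{2} + \frac{3122}{225} \gamma_{3} + \frac{2702}{225} \gamma_{123}
Answer: \frac{495}{314} \gamma_{1} - \frac{3165}{2041} \gamma_{2} + \frac{4243}{4082} \gamma_{3}


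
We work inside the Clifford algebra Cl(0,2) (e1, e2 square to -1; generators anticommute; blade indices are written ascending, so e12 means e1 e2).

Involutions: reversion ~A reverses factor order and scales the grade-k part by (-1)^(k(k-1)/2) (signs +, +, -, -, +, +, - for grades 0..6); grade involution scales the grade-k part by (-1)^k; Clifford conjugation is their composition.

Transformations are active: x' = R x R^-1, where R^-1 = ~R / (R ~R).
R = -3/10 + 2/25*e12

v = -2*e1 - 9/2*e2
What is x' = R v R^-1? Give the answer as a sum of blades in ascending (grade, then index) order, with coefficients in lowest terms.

~R = -3/10 - 2/25*e12, and R ~R = 241/2500, so R^-1 = ~R / (241/2500).
R v = 24/25*e1 + 119/100*e2
Answer: -958/241*e1 - 1401/482*e2


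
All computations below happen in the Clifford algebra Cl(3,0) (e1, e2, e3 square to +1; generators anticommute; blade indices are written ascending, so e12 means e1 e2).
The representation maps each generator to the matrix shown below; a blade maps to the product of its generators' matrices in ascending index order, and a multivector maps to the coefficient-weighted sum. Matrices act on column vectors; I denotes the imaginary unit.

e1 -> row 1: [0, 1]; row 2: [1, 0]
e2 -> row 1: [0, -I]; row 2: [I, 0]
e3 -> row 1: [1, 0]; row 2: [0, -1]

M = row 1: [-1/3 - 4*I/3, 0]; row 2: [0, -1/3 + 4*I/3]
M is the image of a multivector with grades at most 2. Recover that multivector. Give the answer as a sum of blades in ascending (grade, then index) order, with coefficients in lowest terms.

Method: 1, rho(e1), rho(e2), rho(e3) form a trace-orthogonal basis of the 2x2 complex matrices (tr(X Y) = 2 if X = Y, else 0), so M = m0*1 + m1*rho(e1) + m2*rho(e2) + m3*rho(e3) with m0 = tr(M)/2 = -1/3, m1 = tr(M rho(e1))/2 = 0, m2 = tr(M rho(e2))/2 = 0, m3 = tr(M rho(e3))/2 = -4*I/3.
Multiplying table entries, the bivector images are rho(e12) = I*rho(e3), rho(e13) = -I*rho(e2), rho(e23) = I*rho(e1); with real blade coefficients the real parts of m0..m3 are the coefficients of 1, e1, e2, e3 and the imaginary parts give the bivectors (e23: Im m1, e13: -Im m2, e12: Im m3).
Answer: -1/3 - 4/3*e12


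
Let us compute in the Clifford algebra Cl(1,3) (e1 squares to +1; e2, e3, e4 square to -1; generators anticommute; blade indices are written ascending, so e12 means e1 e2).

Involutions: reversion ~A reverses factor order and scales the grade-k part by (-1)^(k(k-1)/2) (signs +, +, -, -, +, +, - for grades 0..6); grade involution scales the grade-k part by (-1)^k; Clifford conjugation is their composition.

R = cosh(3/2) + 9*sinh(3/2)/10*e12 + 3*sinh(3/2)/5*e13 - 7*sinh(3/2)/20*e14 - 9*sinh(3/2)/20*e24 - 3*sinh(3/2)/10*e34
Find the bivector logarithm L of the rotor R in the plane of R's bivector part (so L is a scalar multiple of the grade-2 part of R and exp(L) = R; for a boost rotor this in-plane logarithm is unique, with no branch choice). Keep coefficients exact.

The scalar part of R is cosh(3/2), so cosh pins the rapidity up to sign — the sign comes from the bivector part; dividing that part by sinh of the rapidity yields the plane, and the in-plane L = rapidity * plane is unique because the two sign choices cancel.
Concretely: cosh(rapidity) = cosh(3/2) gives rapidity = ±3/2, and since rapidity/sinh(rapidity) is even the sign is immaterial: L = (rapidity/sinh(rapidity)) * <R>_2 = (3/(2*sinh(3/2))) * <R>_2.
Answer: 27/20*e12 + 9/10*e13 - 21/40*e14 - 27/40*e24 - 9/20*e34


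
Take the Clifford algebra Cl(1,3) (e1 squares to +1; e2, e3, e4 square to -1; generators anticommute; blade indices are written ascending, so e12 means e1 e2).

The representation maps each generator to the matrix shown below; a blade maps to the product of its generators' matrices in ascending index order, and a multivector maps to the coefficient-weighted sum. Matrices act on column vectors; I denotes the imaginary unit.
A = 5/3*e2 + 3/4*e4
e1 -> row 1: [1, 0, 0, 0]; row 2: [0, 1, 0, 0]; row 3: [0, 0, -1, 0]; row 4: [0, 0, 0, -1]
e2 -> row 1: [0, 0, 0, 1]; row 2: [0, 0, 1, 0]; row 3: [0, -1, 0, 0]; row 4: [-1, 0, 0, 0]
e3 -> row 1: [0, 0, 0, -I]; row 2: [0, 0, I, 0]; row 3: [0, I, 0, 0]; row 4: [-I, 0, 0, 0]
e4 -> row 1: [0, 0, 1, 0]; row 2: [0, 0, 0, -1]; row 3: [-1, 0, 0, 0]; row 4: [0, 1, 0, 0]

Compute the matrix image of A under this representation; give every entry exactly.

M = (5/3)*rho(e2) + (3/4)*rho(e4), summed entrywise:
Answer: row 1: [0, 0, 3/4, 5/3]; row 2: [0, 0, 5/3, -3/4]; row 3: [-3/4, -5/3, 0, 0]; row 4: [-5/3, 3/4, 0, 0]


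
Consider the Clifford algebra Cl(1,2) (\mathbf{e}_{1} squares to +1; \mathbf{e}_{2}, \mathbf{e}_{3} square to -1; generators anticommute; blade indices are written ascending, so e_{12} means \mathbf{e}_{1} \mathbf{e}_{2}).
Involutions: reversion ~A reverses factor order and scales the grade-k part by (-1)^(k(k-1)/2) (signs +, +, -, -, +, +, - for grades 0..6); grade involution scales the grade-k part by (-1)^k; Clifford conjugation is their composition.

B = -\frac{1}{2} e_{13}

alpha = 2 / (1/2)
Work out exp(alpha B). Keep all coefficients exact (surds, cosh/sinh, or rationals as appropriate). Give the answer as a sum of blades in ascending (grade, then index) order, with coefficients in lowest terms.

B^2 = (-\frac{1}{2})^2*(e_{13})^2 = \frac{1}{4}*(+1) = \frac{1}{4} (a basis 2-blade squares to minus the product of its generators' squares).
B^2 = \frac{1}{4} — hyperbolic case — the even/odd split gives cosh and sinh: l = \frac{1}{2}, alpha*l = 2, so exp(alpha B) = cosh(2) + (sinh(2)/(\frac{1}{2}))*B = \cosh{\left(2 \right)} + (2 \sinh{\left(2 \right)})*B.
Answer: \cosh{\left(2 \right)} - \sinh{\left(2 \right)} e_{13}


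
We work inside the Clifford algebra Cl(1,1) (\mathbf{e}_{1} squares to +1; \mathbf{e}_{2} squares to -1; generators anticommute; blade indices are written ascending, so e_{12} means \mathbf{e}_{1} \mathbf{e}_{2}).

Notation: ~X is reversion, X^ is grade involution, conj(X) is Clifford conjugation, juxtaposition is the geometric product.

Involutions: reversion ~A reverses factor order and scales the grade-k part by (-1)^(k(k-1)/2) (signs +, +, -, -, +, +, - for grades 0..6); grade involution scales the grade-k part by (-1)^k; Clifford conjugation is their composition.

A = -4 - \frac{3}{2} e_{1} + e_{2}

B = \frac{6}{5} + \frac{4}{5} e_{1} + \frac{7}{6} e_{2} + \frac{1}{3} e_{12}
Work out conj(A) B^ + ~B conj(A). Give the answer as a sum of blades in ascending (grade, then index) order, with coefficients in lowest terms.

first term: -\frac{43}{6} + \frac{14}{3} e_{1} + \frac{119}{30} e_{2} - \frac{233}{60} e_{12}
second term: -\frac{73}{30} - \frac{26}{15} e_{1} - \frac{161}{30} e_{2} - \frac{73}{60} e_{12}
Answer: -\frac{48}{5} + \frac{44}{15} e_{1} - \frac{7}{5} e_{2} - \frac{51}{10} e_{12}
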